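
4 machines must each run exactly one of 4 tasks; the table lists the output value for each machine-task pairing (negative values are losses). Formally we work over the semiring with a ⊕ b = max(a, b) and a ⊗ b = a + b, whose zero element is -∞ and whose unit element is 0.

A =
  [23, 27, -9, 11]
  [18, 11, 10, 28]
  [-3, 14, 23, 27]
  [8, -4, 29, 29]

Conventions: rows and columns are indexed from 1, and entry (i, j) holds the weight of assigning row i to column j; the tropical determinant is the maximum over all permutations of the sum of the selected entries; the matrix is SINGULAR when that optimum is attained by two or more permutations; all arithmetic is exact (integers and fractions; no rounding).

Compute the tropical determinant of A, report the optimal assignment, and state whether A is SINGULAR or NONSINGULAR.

σ = (1, 2, 3, 4): 23 + 11 + 23 + 29 = 86
σ = (1, 2, 4, 3): 23 + 11 + 27 + 29 = 90
σ = (1, 3, 2, 4): 23 + 10 + 14 + 29 = 76
σ = (1, 3, 4, 2): 23 + 10 + 27 + (-4) = 56
σ = (1, 4, 2, 3): 23 + 28 + 14 + 29 = 94
σ = (1, 4, 3, 2): 23 + 28 + 23 + (-4) = 70
σ = (2, 1, 3, 4): 27 + 18 + 23 + 29 = 97
σ = (2, 1, 4, 3): 27 + 18 + 27 + 29 = 101
σ = (2, 3, 1, 4): 27 + 10 + (-3) + 29 = 63
σ = (2, 3, 4, 1): 27 + 10 + 27 + 8 = 72
σ = (2, 4, 1, 3): 27 + 28 + (-3) + 29 = 81
σ = (2, 4, 3, 1): 27 + 28 + 23 + 8 = 86
σ = (3, 1, 2, 4): (-9) + 18 + 14 + 29 = 52
σ = (3, 1, 4, 2): (-9) + 18 + 27 + (-4) = 32
σ = (3, 2, 1, 4): (-9) + 11 + (-3) + 29 = 28
σ = (3, 2, 4, 1): (-9) + 11 + 27 + 8 = 37
σ = (3, 4, 1, 2): (-9) + 28 + (-3) + (-4) = 12
σ = (3, 4, 2, 1): (-9) + 28 + 14 + 8 = 41
σ = (4, 1, 2, 3): 11 + 18 + 14 + 29 = 72
σ = (4, 1, 3, 2): 11 + 18 + 23 + (-4) = 48
σ = (4, 2, 1, 3): 11 + 11 + (-3) + 29 = 48
σ = (4, 2, 3, 1): 11 + 11 + 23 + 8 = 53
σ = (4, 3, 1, 2): 11 + 10 + (-3) + (-4) = 14
σ = (4, 3, 2, 1): 11 + 10 + 14 + 8 = 43
Optimal value attained by: σ = (2, 1, 4, 3).
Answer: det⊕(A) = 101; verdict: NONSINGULAR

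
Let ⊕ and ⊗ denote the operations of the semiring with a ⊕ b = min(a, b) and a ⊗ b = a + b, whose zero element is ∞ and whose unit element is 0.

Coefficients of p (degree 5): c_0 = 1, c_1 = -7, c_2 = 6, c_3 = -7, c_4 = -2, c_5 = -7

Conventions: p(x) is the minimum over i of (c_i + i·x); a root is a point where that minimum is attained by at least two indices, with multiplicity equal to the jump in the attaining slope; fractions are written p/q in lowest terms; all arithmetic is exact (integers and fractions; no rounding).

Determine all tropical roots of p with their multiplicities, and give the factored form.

hull edge (i=0, c=1) to (i=1, c=-7): slope -8, span 1
hull edge (i=1, c=-7) to (i=5, c=-7): slope 0, span 4
Factored form: p(x) = -7 ⊗ (x ⊕ 0) ⊗ (x ⊕ 0) ⊗ (x ⊕ 0) ⊗ (x ⊕ 0) ⊗ (x ⊕ 8)
Answer: roots = 0 (mult 4), 8 (mult 1)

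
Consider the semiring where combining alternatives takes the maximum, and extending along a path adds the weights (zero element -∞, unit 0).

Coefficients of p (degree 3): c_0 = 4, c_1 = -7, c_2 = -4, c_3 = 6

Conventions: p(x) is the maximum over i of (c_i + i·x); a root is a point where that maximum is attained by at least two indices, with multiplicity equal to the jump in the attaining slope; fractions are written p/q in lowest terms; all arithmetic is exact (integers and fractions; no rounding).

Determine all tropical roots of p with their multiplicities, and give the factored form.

hull edge (i=0, c=4) to (i=3, c=6): slope 2/3, span 3
Factored form: p(x) = 6 ⊗ (x ⊕ (-2/3)) ⊗ (x ⊕ (-2/3)) ⊗ (x ⊕ (-2/3))
Answer: roots = -2/3 (mult 3)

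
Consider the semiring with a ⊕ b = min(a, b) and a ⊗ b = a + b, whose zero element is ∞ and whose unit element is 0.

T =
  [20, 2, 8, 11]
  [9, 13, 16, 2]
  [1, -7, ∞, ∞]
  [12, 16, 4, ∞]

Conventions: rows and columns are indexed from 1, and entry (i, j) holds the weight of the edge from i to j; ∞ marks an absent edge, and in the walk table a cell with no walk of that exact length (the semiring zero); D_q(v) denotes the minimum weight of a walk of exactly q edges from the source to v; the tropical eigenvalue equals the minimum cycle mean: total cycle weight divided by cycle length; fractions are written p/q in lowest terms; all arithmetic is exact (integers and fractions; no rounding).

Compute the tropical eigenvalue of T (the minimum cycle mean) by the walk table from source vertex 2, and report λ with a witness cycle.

q=0: [∞, 0, ∞, ∞]
q=1: [9, 13, 16, 2]
q=2: [14, 9, 6, 15]
q=3: [7, -1, 19, 11]
q=4: [8, 9, 15, 1]
Optimal cycle mean attained by: cycle 2->4->3->2, total 2 + 4 + (-7), length 3.
Answer: λ = -1/3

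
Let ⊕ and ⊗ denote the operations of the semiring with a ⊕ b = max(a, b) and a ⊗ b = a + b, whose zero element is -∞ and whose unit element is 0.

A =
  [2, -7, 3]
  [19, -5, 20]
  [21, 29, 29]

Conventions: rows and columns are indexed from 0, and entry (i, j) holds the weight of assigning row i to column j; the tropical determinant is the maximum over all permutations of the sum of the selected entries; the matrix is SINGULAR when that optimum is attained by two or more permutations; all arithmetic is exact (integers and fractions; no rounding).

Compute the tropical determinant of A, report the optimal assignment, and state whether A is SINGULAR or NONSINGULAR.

σ = (0, 1, 2): 2 + (-5) + 29 = 26
σ = (0, 2, 1): 2 + 20 + 29 = 51
σ = (1, 0, 2): (-7) + 19 + 29 = 41
σ = (1, 2, 0): (-7) + 20 + 21 = 34
σ = (2, 0, 1): 3 + 19 + 29 = 51
σ = (2, 1, 0): 3 + (-5) + 21 = 19
Optimal value attained by: σ = (0, 2, 1).
Answer: det⊕(A) = 51; verdict: SINGULAR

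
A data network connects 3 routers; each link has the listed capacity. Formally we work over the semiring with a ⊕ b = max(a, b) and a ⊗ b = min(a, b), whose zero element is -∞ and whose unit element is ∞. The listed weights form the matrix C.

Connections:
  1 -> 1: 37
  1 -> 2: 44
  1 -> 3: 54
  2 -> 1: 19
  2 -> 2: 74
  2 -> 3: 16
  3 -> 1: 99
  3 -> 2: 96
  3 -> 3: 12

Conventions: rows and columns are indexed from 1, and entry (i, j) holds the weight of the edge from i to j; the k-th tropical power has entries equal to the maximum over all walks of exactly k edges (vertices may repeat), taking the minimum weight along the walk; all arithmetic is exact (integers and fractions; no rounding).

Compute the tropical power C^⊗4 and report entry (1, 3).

C^⊗2:
  [54, 54, 37]
  [19, 74, 19]
  [37, 74, 54]
C^⊗3:
  [37, 54, 54]
  [19, 74, 19]
  [54, 74, 37]
C^⊗4:
  [54, 54, 37]
  [19, 74, 19]
  [37, 74, 54]
Key observation: the optimum is the walk 1->1->3->1->3, with weight 37 min 54 min 99 min 54 = 37.
Optimal value attained by: walk 1->1->3->1->3.
Answer: (C^⊗4)[1][3] = 37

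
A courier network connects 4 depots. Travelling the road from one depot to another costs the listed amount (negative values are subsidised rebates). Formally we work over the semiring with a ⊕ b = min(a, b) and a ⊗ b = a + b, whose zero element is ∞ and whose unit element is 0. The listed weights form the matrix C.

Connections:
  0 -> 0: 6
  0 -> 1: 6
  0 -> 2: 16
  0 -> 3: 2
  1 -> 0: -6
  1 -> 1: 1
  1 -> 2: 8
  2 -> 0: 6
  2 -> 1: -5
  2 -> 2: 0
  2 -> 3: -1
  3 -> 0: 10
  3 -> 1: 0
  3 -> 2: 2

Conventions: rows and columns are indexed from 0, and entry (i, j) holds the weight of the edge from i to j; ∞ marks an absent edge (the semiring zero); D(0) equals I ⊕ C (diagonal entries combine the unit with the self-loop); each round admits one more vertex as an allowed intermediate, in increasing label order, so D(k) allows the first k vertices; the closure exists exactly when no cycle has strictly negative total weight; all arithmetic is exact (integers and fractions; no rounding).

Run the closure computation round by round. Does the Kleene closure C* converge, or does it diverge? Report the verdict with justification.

D(0):
  [0, 6, 16, 2]
  [-6, 0, 8, ∞]
  [6, -5, 0, -1]
  [10, 0, 2, 0]
D(1):
  [0, 6, 16, 2]
  [-6, 0, 8, -4]
  [6, -5, 0, -1]
  [10, 0, 2, 0]
Detection: at round 2, diagonal entry (3, 3) turns strictly negative.
Key observation: the cycle 3->1->0->3 has total weight 0 + (-6) + 2, which is strictly negative.
Answer: DIVERGES — negative cycle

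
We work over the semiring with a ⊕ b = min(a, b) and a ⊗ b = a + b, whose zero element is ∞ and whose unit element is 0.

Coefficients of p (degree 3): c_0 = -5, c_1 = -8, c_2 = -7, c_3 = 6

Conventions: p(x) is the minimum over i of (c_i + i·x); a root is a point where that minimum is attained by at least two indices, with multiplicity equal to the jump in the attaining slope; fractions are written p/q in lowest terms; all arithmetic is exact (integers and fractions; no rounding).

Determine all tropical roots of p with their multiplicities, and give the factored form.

hull edge (i=0, c=-5) to (i=1, c=-8): slope -3, span 1
hull edge (i=1, c=-8) to (i=2, c=-7): slope 1, span 1
hull edge (i=2, c=-7) to (i=3, c=6): slope 13, span 1
Factored form: p(x) = 6 ⊗ (x ⊕ (-13)) ⊗ (x ⊕ (-1)) ⊗ (x ⊕ 3)
Answer: roots = -13 (mult 1), -1 (mult 1), 3 (mult 1)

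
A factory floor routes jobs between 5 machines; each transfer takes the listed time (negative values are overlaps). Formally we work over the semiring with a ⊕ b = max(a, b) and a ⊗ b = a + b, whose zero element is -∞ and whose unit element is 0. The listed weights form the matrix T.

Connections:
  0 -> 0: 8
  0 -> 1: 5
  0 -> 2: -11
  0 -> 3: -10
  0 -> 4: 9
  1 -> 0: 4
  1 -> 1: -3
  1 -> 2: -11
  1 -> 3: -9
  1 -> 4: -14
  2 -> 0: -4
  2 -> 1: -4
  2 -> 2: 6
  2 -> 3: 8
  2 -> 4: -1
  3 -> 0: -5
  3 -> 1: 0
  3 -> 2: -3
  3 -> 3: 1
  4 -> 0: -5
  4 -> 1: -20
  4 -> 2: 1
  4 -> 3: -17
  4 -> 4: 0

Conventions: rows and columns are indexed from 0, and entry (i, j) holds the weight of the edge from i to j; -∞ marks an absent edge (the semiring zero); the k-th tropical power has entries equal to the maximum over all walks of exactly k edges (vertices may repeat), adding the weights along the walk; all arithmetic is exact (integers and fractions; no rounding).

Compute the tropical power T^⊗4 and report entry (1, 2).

T^⊗2:
  [16, 13, 10, -2, 17]
  [12, 9, -5, -3, 13]
  [4, 8, 12, 14, 5]
  [4, 1, 3, 5, 4]
  [3, 0, 7, 9, 4]
T^⊗3:
  [24, 21, 18, 18, 25]
  [20, 17, 14, 3, 21]
  [12, 14, 18, 20, 13]
  [12, 9, 9, 11, 13]
  [11, 9, 13, 15, 12]
T^⊗4:
  [32, 29, 26, 26, 33]
  [28, 25, 22, 22, 29]
  [20, 20, 24, 26, 21]
  [20, 17, 15, 17, 21]
  [19, 16, 19, 21, 20]
Key observation: the optimum is the walk 1->0->0->4->2, with weight 4 + 8 + 9 + 1 = 22.
Optimal value attained by: walk 1->0->0->4->2.
Answer: (T^⊗4)[1][2] = 22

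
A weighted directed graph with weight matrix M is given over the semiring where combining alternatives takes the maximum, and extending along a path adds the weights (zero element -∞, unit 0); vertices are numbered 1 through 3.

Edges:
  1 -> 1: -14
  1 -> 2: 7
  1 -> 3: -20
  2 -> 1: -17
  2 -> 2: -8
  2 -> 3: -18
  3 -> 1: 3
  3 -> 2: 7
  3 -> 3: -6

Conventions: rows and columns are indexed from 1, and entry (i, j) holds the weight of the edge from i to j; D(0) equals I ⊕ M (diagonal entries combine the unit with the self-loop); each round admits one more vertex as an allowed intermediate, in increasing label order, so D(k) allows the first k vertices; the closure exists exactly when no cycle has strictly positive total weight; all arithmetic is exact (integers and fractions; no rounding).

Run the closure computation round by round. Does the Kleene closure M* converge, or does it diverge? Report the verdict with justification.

D(0):
  [0, 7, -20]
  [-17, 0, -18]
  [3, 7, 0]
D(1):
  [0, 7, -20]
  [-17, 0, -18]
  [3, 10, 0]
D(2):
  [0, 7, -11]
  [-17, 0, -18]
  [3, 10, 0]
D(3):
  [0, 7, -11]
  [-15, 0, -18]
  [3, 10, 0]
Key observation: every diagonal entry stays at the unit through all rounds, so no improving cycle exists.
Answer: CONVERGES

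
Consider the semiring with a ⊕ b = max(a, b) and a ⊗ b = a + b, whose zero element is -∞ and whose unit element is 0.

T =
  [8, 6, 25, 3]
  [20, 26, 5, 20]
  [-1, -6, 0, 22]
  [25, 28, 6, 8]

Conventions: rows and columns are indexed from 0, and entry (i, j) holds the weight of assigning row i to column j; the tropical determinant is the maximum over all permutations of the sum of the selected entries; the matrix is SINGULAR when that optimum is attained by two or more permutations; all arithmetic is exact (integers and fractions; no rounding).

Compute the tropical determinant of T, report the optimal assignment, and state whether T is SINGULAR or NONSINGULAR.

σ = (0, 1, 2, 3): 8 + 26 + 0 + 8 = 42
σ = (0, 1, 3, 2): 8 + 26 + 22 + 6 = 62
σ = (0, 2, 1, 3): 8 + 5 + (-6) + 8 = 15
σ = (0, 2, 3, 1): 8 + 5 + 22 + 28 = 63
σ = (0, 3, 1, 2): 8 + 20 + (-6) + 6 = 28
σ = (0, 3, 2, 1): 8 + 20 + 0 + 28 = 56
σ = (1, 0, 2, 3): 6 + 20 + 0 + 8 = 34
σ = (1, 0, 3, 2): 6 + 20 + 22 + 6 = 54
σ = (1, 2, 0, 3): 6 + 5 + (-1) + 8 = 18
σ = (1, 2, 3, 0): 6 + 5 + 22 + 25 = 58
σ = (1, 3, 0, 2): 6 + 20 + (-1) + 6 = 31
σ = (1, 3, 2, 0): 6 + 20 + 0 + 25 = 51
σ = (2, 0, 1, 3): 25 + 20 + (-6) + 8 = 47
σ = (2, 0, 3, 1): 25 + 20 + 22 + 28 = 95
σ = (2, 1, 0, 3): 25 + 26 + (-1) + 8 = 58
σ = (2, 1, 3, 0): 25 + 26 + 22 + 25 = 98
σ = (2, 3, 0, 1): 25 + 20 + (-1) + 28 = 72
σ = (2, 3, 1, 0): 25 + 20 + (-6) + 25 = 64
σ = (3, 0, 1, 2): 3 + 20 + (-6) + 6 = 23
σ = (3, 0, 2, 1): 3 + 20 + 0 + 28 = 51
σ = (3, 1, 0, 2): 3 + 26 + (-1) + 6 = 34
σ = (3, 1, 2, 0): 3 + 26 + 0 + 25 = 54
σ = (3, 2, 0, 1): 3 + 5 + (-1) + 28 = 35
σ = (3, 2, 1, 0): 3 + 5 + (-6) + 25 = 27
Optimal value attained by: σ = (2, 1, 3, 0).
Answer: det⊕(T) = 98; verdict: NONSINGULAR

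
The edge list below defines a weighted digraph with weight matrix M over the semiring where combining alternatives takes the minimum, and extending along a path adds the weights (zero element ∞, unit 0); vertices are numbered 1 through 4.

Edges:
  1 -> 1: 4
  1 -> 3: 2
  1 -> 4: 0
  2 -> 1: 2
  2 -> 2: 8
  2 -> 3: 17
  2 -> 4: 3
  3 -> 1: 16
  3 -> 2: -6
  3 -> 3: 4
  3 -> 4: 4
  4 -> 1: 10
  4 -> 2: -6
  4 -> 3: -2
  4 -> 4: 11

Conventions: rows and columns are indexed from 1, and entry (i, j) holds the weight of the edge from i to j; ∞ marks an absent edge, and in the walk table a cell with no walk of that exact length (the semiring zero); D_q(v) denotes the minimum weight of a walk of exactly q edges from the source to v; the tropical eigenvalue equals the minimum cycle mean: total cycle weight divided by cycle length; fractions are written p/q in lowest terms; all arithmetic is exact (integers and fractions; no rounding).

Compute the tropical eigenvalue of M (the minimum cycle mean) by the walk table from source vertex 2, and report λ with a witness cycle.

q=0: [∞, 0, ∞, ∞]
q=1: [2, 8, 17, 3]
q=2: [6, -3, 1, 2]
q=3: [-1, -5, 0, 0]
q=4: [-3, -6, -2, -2]
Optimal cycle mean attained by: cycle 2->4->3->2, total 3 + (-2) + (-6), length 3.
Answer: λ = -5/3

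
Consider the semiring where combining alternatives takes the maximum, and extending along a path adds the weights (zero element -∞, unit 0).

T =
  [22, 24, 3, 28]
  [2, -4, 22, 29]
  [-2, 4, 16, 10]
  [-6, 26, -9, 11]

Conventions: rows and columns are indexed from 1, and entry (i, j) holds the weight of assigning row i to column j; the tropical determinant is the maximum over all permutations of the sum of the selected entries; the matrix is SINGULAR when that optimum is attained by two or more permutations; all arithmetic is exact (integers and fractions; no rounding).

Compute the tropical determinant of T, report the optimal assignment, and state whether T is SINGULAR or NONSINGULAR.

σ = (1, 2, 3, 4): 22 + (-4) + 16 + 11 = 45
σ = (1, 2, 4, 3): 22 + (-4) + 10 + (-9) = 19
σ = (1, 3, 2, 4): 22 + 22 + 4 + 11 = 59
σ = (1, 3, 4, 2): 22 + 22 + 10 + 26 = 80
σ = (1, 4, 2, 3): 22 + 29 + 4 + (-9) = 46
σ = (1, 4, 3, 2): 22 + 29 + 16 + 26 = 93
σ = (2, 1, 3, 4): 24 + 2 + 16 + 11 = 53
σ = (2, 1, 4, 3): 24 + 2 + 10 + (-9) = 27
σ = (2, 3, 1, 4): 24 + 22 + (-2) + 11 = 55
σ = (2, 3, 4, 1): 24 + 22 + 10 + (-6) = 50
σ = (2, 4, 1, 3): 24 + 29 + (-2) + (-9) = 42
σ = (2, 4, 3, 1): 24 + 29 + 16 + (-6) = 63
σ = (3, 1, 2, 4): 3 + 2 + 4 + 11 = 20
σ = (3, 1, 4, 2): 3 + 2 + 10 + 26 = 41
σ = (3, 2, 1, 4): 3 + (-4) + (-2) + 11 = 8
σ = (3, 2, 4, 1): 3 + (-4) + 10 + (-6) = 3
σ = (3, 4, 1, 2): 3 + 29 + (-2) + 26 = 56
σ = (3, 4, 2, 1): 3 + 29 + 4 + (-6) = 30
σ = (4, 1, 2, 3): 28 + 2 + 4 + (-9) = 25
σ = (4, 1, 3, 2): 28 + 2 + 16 + 26 = 72
σ = (4, 2, 1, 3): 28 + (-4) + (-2) + (-9) = 13
σ = (4, 2, 3, 1): 28 + (-4) + 16 + (-6) = 34
σ = (4, 3, 1, 2): 28 + 22 + (-2) + 26 = 74
σ = (4, 3, 2, 1): 28 + 22 + 4 + (-6) = 48
Optimal value attained by: σ = (1, 4, 3, 2).
Answer: det⊕(T) = 93; verdict: NONSINGULAR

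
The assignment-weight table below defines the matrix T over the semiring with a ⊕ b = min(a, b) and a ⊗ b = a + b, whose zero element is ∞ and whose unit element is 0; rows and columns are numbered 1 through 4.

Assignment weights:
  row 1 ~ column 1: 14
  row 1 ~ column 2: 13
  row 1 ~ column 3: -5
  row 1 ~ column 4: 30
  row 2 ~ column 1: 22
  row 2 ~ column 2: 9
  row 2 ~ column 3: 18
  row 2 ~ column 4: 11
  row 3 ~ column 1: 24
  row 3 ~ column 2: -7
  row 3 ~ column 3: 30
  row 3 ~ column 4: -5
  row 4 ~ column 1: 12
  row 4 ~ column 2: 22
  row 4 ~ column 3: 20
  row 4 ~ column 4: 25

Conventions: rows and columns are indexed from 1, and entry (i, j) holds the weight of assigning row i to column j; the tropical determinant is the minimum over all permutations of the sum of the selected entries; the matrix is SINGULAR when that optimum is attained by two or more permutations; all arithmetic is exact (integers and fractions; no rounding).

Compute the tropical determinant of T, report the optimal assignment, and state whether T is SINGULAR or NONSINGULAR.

σ = (1, 2, 3, 4): 14 + 9 + 30 + 25 = 78
σ = (1, 2, 4, 3): 14 + 9 + (-5) + 20 = 38
σ = (1, 3, 2, 4): 14 + 18 + (-7) + 25 = 50
σ = (1, 3, 4, 2): 14 + 18 + (-5) + 22 = 49
σ = (1, 4, 2, 3): 14 + 11 + (-7) + 20 = 38
σ = (1, 4, 3, 2): 14 + 11 + 30 + 22 = 77
σ = (2, 1, 3, 4): 13 + 22 + 30 + 25 = 90
σ = (2, 1, 4, 3): 13 + 22 + (-5) + 20 = 50
σ = (2, 3, 1, 4): 13 + 18 + 24 + 25 = 80
σ = (2, 3, 4, 1): 13 + 18 + (-5) + 12 = 38
σ = (2, 4, 1, 3): 13 + 11 + 24 + 20 = 68
σ = (2, 4, 3, 1): 13 + 11 + 30 + 12 = 66
σ = (3, 1, 2, 4): (-5) + 22 + (-7) + 25 = 35
σ = (3, 1, 4, 2): (-5) + 22 + (-5) + 22 = 34
σ = (3, 2, 1, 4): (-5) + 9 + 24 + 25 = 53
σ = (3, 2, 4, 1): (-5) + 9 + (-5) + 12 = 11
σ = (3, 4, 1, 2): (-5) + 11 + 24 + 22 = 52
σ = (3, 4, 2, 1): (-5) + 11 + (-7) + 12 = 11
σ = (4, 1, 2, 3): 30 + 22 + (-7) + 20 = 65
σ = (4, 1, 3, 2): 30 + 22 + 30 + 22 = 104
σ = (4, 2, 1, 3): 30 + 9 + 24 + 20 = 83
σ = (4, 2, 3, 1): 30 + 9 + 30 + 12 = 81
σ = (4, 3, 1, 2): 30 + 18 + 24 + 22 = 94
σ = (4, 3, 2, 1): 30 + 18 + (-7) + 12 = 53
Optimal value attained by: σ = (3, 2, 4, 1).
Answer: det⊕(T) = 11; verdict: SINGULAR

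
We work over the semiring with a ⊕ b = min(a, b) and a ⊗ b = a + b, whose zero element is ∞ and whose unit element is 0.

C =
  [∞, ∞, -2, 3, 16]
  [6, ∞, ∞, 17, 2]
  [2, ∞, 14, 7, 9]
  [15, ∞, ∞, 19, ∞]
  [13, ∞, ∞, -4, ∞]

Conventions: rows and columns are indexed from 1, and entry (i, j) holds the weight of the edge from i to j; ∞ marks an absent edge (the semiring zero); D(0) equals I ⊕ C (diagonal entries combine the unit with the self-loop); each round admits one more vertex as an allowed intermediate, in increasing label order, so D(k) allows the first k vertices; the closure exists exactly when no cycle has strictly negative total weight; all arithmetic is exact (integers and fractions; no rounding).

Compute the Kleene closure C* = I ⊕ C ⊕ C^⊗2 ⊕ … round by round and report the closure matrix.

D(0):
  [0, ∞, -2, 3, 16]
  [6, 0, ∞, 17, 2]
  [2, ∞, 0, 7, 9]
  [15, ∞, ∞, 0, ∞]
  [13, ∞, ∞, -4, 0]
D(1):
  [0, ∞, -2, 3, 16]
  [6, 0, 4, 9, 2]
  [2, ∞, 0, 5, 9]
  [15, ∞, 13, 0, 31]
  [13, ∞, 11, -4, 0]
D(2):
  [0, ∞, -2, 3, 16]
  [6, 0, 4, 9, 2]
  [2, ∞, 0, 5, 9]
  [15, ∞, 13, 0, 31]
  [13, ∞, 11, -4, 0]
D(3):
  [0, ∞, -2, 3, 7]
  [6, 0, 4, 9, 2]
  [2, ∞, 0, 5, 9]
  [15, ∞, 13, 0, 22]
  [13, ∞, 11, -4, 0]
D(4):
  [0, ∞, -2, 3, 7]
  [6, 0, 4, 9, 2]
  [2, ∞, 0, 5, 9]
  [15, ∞, 13, 0, 22]
  [11, ∞, 9, -4, 0]
D(5):
  [0, ∞, -2, 3, 7]
  [6, 0, 4, -2, 2]
  [2, ∞, 0, 5, 9]
  [15, ∞, 13, 0, 22]
  [11, ∞, 9, -4, 0]
Answer: C* = [[0, ∞, -2, 3, 7], [6, 0, 4, -2, 2], [2, ∞, 0, 5, 9], [15, ∞, 13, 0, 22], [11, ∞, 9, -4, 0]]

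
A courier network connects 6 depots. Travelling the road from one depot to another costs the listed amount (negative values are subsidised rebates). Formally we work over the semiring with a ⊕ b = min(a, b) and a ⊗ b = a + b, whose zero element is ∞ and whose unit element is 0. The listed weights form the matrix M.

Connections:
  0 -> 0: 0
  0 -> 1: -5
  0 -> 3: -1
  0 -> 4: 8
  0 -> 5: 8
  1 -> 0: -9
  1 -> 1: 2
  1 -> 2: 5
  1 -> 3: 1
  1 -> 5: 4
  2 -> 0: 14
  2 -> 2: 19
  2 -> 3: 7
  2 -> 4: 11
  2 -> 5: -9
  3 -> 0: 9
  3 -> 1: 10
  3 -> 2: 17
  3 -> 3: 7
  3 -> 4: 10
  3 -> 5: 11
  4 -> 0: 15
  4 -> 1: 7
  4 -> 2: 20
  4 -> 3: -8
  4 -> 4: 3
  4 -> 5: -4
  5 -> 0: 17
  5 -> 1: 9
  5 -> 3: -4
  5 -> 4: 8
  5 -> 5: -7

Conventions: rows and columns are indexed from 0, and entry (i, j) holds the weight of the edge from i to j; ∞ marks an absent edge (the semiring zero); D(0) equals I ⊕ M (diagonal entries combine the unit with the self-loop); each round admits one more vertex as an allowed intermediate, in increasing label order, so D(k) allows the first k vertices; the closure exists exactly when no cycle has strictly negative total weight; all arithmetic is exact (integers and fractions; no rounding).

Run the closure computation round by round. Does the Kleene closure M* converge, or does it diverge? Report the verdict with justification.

Detection: at round 0, diagonal entry (5, 5) turns strictly negative.
Key observation: the cycle 5->5 has total weight (-7), which is strictly negative.
Answer: DIVERGES — negative cycle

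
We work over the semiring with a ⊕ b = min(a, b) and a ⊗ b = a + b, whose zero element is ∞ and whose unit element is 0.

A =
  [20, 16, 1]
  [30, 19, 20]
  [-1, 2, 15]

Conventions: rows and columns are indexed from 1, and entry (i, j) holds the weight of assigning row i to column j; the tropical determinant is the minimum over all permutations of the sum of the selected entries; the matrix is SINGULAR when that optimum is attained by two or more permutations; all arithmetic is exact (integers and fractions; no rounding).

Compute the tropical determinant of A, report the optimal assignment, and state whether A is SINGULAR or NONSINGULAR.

σ = (1, 2, 3): 20 + 19 + 15 = 54
σ = (1, 3, 2): 20 + 20 + 2 = 42
σ = (2, 1, 3): 16 + 30 + 15 = 61
σ = (2, 3, 1): 16 + 20 + (-1) = 35
σ = (3, 1, 2): 1 + 30 + 2 = 33
σ = (3, 2, 1): 1 + 19 + (-1) = 19
Optimal value attained by: σ = (3, 2, 1).
Answer: det⊕(A) = 19; verdict: NONSINGULAR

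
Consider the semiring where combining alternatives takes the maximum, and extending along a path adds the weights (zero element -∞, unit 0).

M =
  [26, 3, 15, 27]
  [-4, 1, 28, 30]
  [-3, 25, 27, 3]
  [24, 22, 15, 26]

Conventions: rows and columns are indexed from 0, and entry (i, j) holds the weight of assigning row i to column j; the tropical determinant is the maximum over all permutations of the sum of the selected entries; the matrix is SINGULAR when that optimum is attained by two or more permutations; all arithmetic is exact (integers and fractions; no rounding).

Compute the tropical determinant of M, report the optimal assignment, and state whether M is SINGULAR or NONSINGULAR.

σ = (0, 1, 2, 3): 26 + 1 + 27 + 26 = 80
σ = (0, 1, 3, 2): 26 + 1 + 3 + 15 = 45
σ = (0, 2, 1, 3): 26 + 28 + 25 + 26 = 105
σ = (0, 2, 3, 1): 26 + 28 + 3 + 22 = 79
σ = (0, 3, 1, 2): 26 + 30 + 25 + 15 = 96
σ = (0, 3, 2, 1): 26 + 30 + 27 + 22 = 105
σ = (1, 0, 2, 3): 3 + (-4) + 27 + 26 = 52
σ = (1, 0, 3, 2): 3 + (-4) + 3 + 15 = 17
σ = (1, 2, 0, 3): 3 + 28 + (-3) + 26 = 54
σ = (1, 2, 3, 0): 3 + 28 + 3 + 24 = 58
σ = (1, 3, 0, 2): 3 + 30 + (-3) + 15 = 45
σ = (1, 3, 2, 0): 3 + 30 + 27 + 24 = 84
σ = (2, 0, 1, 3): 15 + (-4) + 25 + 26 = 62
σ = (2, 0, 3, 1): 15 + (-4) + 3 + 22 = 36
σ = (2, 1, 0, 3): 15 + 1 + (-3) + 26 = 39
σ = (2, 1, 3, 0): 15 + 1 + 3 + 24 = 43
σ = (2, 3, 0, 1): 15 + 30 + (-3) + 22 = 64
σ = (2, 3, 1, 0): 15 + 30 + 25 + 24 = 94
σ = (3, 0, 1, 2): 27 + (-4) + 25 + 15 = 63
σ = (3, 0, 2, 1): 27 + (-4) + 27 + 22 = 72
σ = (3, 1, 0, 2): 27 + 1 + (-3) + 15 = 40
σ = (3, 1, 2, 0): 27 + 1 + 27 + 24 = 79
σ = (3, 2, 0, 1): 27 + 28 + (-3) + 22 = 74
σ = (3, 2, 1, 0): 27 + 28 + 25 + 24 = 104
Optimal value attained by: σ = (0, 2, 1, 3).
Answer: det⊕(M) = 105; verdict: SINGULAR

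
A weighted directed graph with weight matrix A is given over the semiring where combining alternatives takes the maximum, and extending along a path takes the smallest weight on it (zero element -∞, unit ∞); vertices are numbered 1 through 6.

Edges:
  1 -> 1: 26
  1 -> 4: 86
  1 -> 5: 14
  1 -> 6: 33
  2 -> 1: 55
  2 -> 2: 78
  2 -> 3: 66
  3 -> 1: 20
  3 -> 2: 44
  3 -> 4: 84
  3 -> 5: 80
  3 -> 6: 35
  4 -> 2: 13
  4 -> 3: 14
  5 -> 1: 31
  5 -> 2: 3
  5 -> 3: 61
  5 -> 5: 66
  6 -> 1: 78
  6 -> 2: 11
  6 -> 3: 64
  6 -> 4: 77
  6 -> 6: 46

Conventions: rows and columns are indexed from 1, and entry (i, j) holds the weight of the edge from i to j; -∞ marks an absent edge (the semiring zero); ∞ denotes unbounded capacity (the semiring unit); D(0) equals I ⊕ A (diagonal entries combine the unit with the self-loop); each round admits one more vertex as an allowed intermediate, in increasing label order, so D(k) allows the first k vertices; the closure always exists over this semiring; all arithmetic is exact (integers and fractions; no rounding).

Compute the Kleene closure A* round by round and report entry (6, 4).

D(0):
  [∞, -∞, -∞, 86, 14, 33]
  [55, ∞, 66, -∞, -∞, -∞]
  [20, 44, ∞, 84, 80, 35]
  [-∞, 13, 14, ∞, -∞, -∞]
  [31, 3, 61, -∞, ∞, -∞]
  [78, 11, 64, 77, -∞, ∞]
D(1):
  [∞, -∞, -∞, 86, 14, 33]
  [55, ∞, 66, 55, 14, 33]
  [20, 44, ∞, 84, 80, 35]
  [-∞, 13, 14, ∞, -∞, -∞]
  [31, 3, 61, 31, ∞, 31]
  [78, 11, 64, 78, 14, ∞]
D(2):
  [∞, -∞, -∞, 86, 14, 33]
  [55, ∞, 66, 55, 14, 33]
  [44, 44, ∞, 84, 80, 35]
  [13, 13, 14, ∞, 13, 13]
  [31, 3, 61, 31, ∞, 31]
  [78, 11, 64, 78, 14, ∞]
D(3):
  [∞, -∞, -∞, 86, 14, 33]
  [55, ∞, 66, 66, 66, 35]
  [44, 44, ∞, 84, 80, 35]
  [14, 14, 14, ∞, 14, 14]
  [44, 44, 61, 61, ∞, 35]
  [78, 44, 64, 78, 64, ∞]
D(4):
  [∞, 14, 14, 86, 14, 33]
  [55, ∞, 66, 66, 66, 35]
  [44, 44, ∞, 84, 80, 35]
  [14, 14, 14, ∞, 14, 14]
  [44, 44, 61, 61, ∞, 35]
  [78, 44, 64, 78, 64, ∞]
D(5):
  [∞, 14, 14, 86, 14, 33]
  [55, ∞, 66, 66, 66, 35]
  [44, 44, ∞, 84, 80, 35]
  [14, 14, 14, ∞, 14, 14]
  [44, 44, 61, 61, ∞, 35]
  [78, 44, 64, 78, 64, ∞]
D(6):
  [∞, 33, 33, 86, 33, 33]
  [55, ∞, 66, 66, 66, 35]
  [44, 44, ∞, 84, 80, 35]
  [14, 14, 14, ∞, 14, 14]
  [44, 44, 61, 61, ∞, 35]
  [78, 44, 64, 78, 64, ∞]
Answer: A*[6][4] = 78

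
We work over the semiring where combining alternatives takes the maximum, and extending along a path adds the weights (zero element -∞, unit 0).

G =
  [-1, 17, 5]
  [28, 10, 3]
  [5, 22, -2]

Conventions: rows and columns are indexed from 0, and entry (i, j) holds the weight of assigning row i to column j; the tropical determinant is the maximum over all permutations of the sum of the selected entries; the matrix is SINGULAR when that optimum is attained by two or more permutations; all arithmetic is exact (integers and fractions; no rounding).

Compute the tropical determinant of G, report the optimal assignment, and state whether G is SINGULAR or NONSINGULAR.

σ = (0, 1, 2): (-1) + 10 + (-2) = 7
σ = (0, 2, 1): (-1) + 3 + 22 = 24
σ = (1, 0, 2): 17 + 28 + (-2) = 43
σ = (1, 2, 0): 17 + 3 + 5 = 25
σ = (2, 0, 1): 5 + 28 + 22 = 55
σ = (2, 1, 0): 5 + 10 + 5 = 20
Optimal value attained by: σ = (2, 0, 1).
Answer: det⊕(G) = 55; verdict: NONSINGULAR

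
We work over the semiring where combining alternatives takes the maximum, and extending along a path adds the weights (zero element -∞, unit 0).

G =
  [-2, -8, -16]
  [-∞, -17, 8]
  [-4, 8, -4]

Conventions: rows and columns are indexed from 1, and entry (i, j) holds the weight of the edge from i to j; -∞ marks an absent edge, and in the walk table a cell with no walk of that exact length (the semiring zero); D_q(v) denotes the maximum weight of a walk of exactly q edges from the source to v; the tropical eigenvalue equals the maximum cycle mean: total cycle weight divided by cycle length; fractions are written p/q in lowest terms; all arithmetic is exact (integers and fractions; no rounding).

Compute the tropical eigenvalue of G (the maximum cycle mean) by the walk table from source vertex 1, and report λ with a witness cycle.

q=0: [0, -∞, -∞]
q=1: [-2, -8, -16]
q=2: [-4, -8, 0]
q=3: [-4, 8, 0]
Optimal cycle mean attained by: cycle 2->3->2, total 8 + 8, length 2.
Answer: λ = 8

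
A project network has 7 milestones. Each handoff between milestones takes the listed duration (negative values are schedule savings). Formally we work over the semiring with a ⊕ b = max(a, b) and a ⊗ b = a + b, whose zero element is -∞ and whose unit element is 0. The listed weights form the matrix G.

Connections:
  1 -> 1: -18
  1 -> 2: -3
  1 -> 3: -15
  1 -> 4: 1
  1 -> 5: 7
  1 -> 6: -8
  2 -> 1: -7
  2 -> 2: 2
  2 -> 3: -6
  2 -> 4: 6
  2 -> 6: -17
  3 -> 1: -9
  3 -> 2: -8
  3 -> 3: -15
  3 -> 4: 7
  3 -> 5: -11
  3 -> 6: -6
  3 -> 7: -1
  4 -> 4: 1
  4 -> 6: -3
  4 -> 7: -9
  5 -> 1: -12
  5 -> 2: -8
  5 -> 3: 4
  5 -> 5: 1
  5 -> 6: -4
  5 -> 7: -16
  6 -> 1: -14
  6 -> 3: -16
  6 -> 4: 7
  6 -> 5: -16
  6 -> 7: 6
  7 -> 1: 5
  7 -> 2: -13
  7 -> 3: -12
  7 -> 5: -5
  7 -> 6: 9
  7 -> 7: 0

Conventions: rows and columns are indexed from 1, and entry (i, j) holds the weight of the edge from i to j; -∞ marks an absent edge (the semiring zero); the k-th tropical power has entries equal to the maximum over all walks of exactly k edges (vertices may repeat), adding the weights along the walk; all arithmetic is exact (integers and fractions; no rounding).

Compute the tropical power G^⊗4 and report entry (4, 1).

G^⊗2:
  [-5, -1, 11, 3, 8, 3, -2]
  [-5, 4, -4, 8, 0, 3, -3]
  [4, -6, -7, 8, -2, 8, 0]
  [-4, -22, -19, 4, -14, 0, 3]
  [-5, -4, 5, 11, 2, -2, 3]
  [11, -7, -6, 8, 1, 15, 6]
  [5, 2, -1, 16, 12, 9, 15]
G^⊗3:
  [3, 3, 12, 18, 9, 7, 10]
  [2, 6, 4, 10, 2, 6, 9]
  [5, 1, 2, 15, 11, 9, 14]
  [8, -7, -9, 7, 3, 12, 6]
  [8, -2, 6, 12, 3, 12, 4]
  [11, 8, 5, 22, 18, 15, 21]
  [20, 4, 16, 17, 13, 24, 15]
G^⊗4:
  [15, 5, 13, 19, 10, 19, 13]
  [14, 8, 6, 13, 9, 18, 12]
  [19, 3, 15, 16, 12, 23, 15]
  [11, 5, 7, 19, 15, 15, 18]
  [9, 5, 7, 19, 15, 13, 18]
  [26, 10, 22, 23, 19, 30, 21]
  [20, 17, 17, 31, 27, 24, 30]
Key observation: the optimum is the walk 4->7->6->7->1, with weight (-9) + 9 + 6 + 5 = 11.
Optimal value attained by: walk 4->7->6->7->1.
Answer: (G^⊗4)[4][1] = 11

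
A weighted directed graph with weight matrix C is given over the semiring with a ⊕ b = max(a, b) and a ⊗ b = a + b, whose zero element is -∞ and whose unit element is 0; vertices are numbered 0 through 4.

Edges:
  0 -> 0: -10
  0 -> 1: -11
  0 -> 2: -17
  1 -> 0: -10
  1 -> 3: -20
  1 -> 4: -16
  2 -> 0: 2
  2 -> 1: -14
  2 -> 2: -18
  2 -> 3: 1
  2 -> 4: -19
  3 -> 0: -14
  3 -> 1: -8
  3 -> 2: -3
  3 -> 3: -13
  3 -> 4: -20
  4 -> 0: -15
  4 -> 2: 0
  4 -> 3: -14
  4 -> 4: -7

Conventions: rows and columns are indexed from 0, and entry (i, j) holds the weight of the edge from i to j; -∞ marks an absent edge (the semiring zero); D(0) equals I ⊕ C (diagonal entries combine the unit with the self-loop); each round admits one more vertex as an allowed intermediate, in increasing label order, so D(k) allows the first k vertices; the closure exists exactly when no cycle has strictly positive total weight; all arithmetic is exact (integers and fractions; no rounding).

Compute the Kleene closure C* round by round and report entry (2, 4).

D(0):
  [0, -11, -17, -∞, -∞]
  [-10, 0, -∞, -20, -16]
  [2, -14, 0, 1, -19]
  [-14, -8, -3, 0, -20]
  [-15, -∞, 0, -14, 0]
D(1):
  [0, -11, -17, -∞, -∞]
  [-10, 0, -27, -20, -16]
  [2, -9, 0, 1, -19]
  [-14, -8, -3, 0, -20]
  [-15, -26, 0, -14, 0]
D(2):
  [0, -11, -17, -31, -27]
  [-10, 0, -27, -20, -16]
  [2, -9, 0, 1, -19]
  [-14, -8, -3, 0, -20]
  [-15, -26, 0, -14, 0]
D(3):
  [0, -11, -17, -16, -27]
  [-10, 0, -27, -20, -16]
  [2, -9, 0, 1, -19]
  [-1, -8, -3, 0, -20]
  [2, -9, 0, 1, 0]
D(4):
  [0, -11, -17, -16, -27]
  [-10, 0, -23, -20, -16]
  [2, -7, 0, 1, -19]
  [-1, -8, -3, 0, -20]
  [2, -7, 0, 1, 0]
D(5):
  [0, -11, -17, -16, -27]
  [-10, 0, -16, -15, -16]
  [2, -7, 0, 1, -19]
  [-1, -8, -3, 0, -20]
  [2, -7, 0, 1, 0]
Answer: C*[2][4] = -19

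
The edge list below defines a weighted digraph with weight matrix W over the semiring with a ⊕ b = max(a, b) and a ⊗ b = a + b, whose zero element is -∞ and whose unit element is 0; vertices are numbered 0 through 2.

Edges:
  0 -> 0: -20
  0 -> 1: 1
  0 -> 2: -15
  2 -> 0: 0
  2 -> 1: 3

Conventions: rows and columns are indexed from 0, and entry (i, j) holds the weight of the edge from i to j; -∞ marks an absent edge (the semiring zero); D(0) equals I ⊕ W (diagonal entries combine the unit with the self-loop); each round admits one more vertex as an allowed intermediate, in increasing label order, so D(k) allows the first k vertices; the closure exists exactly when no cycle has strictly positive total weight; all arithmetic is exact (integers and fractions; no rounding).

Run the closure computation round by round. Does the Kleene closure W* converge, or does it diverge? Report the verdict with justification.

D(0):
  [0, 1, -15]
  [-∞, 0, -∞]
  [0, 3, 0]
D(1):
  [0, 1, -15]
  [-∞, 0, -∞]
  [0, 3, 0]
D(2):
  [0, 1, -15]
  [-∞, 0, -∞]
  [0, 3, 0]
D(3):
  [0, 1, -15]
  [-∞, 0, -∞]
  [0, 3, 0]
Key observation: every diagonal entry stays at the unit through all rounds, so no improving cycle exists.
Answer: CONVERGES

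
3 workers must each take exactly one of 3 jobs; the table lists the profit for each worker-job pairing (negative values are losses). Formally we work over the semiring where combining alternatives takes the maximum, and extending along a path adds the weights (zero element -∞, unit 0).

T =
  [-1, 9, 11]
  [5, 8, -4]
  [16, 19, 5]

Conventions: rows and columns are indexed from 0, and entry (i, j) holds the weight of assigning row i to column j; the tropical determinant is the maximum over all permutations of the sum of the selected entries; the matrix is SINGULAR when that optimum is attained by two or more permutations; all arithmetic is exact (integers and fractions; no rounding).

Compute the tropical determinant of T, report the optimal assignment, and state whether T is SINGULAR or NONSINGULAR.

σ = (0, 1, 2): (-1) + 8 + 5 = 12
σ = (0, 2, 1): (-1) + (-4) + 19 = 14
σ = (1, 0, 2): 9 + 5 + 5 = 19
σ = (1, 2, 0): 9 + (-4) + 16 = 21
σ = (2, 0, 1): 11 + 5 + 19 = 35
σ = (2, 1, 0): 11 + 8 + 16 = 35
Optimal value attained by: σ = (2, 0, 1).
Answer: det⊕(T) = 35; verdict: SINGULAR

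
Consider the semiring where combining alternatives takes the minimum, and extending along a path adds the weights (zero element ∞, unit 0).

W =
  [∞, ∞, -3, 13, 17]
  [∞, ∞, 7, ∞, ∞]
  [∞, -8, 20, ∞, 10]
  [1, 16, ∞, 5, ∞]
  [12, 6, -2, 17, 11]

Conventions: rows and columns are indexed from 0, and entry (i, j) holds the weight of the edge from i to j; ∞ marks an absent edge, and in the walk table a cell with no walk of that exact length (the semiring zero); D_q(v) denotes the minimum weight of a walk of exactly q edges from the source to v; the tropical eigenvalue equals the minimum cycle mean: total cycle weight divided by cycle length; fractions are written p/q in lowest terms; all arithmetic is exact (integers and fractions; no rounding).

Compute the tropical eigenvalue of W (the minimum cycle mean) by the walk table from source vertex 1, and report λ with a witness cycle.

q=0: [∞, 0, ∞, ∞, ∞]
q=1: [∞, ∞, 7, ∞, ∞]
q=2: [∞, -1, 27, ∞, 17]
q=3: [29, 19, 6, 34, 28]
q=4: [35, -2, 26, 39, 16]
q=5: [28, 18, 5, 33, 27]
Optimal cycle mean attained by: cycle 1->2->1, total 7 + (-8), length 2.
Answer: λ = -1/2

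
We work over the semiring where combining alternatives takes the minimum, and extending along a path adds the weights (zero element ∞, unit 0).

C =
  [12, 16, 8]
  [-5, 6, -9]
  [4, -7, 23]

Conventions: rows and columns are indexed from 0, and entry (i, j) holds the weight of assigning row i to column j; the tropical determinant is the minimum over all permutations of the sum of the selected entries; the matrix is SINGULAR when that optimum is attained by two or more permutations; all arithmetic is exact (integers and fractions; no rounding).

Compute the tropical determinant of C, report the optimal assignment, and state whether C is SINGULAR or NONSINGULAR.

σ = (0, 1, 2): 12 + 6 + 23 = 41
σ = (0, 2, 1): 12 + (-9) + (-7) = -4
σ = (1, 0, 2): 16 + (-5) + 23 = 34
σ = (1, 2, 0): 16 + (-9) + 4 = 11
σ = (2, 0, 1): 8 + (-5) + (-7) = -4
σ = (2, 1, 0): 8 + 6 + 4 = 18
Optimal value attained by: σ = (0, 2, 1).
Answer: det⊕(C) = -4; verdict: SINGULAR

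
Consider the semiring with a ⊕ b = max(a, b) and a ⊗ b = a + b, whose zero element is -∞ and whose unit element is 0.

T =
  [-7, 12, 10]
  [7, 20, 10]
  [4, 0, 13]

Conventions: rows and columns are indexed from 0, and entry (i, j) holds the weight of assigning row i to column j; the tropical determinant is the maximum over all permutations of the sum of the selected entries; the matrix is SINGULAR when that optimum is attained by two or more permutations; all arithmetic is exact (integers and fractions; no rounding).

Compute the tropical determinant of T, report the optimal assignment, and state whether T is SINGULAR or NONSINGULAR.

σ = (0, 1, 2): (-7) + 20 + 13 = 26
σ = (0, 2, 1): (-7) + 10 + 0 = 3
σ = (1, 0, 2): 12 + 7 + 13 = 32
σ = (1, 2, 0): 12 + 10 + 4 = 26
σ = (2, 0, 1): 10 + 7 + 0 = 17
σ = (2, 1, 0): 10 + 20 + 4 = 34
Optimal value attained by: σ = (2, 1, 0).
Answer: det⊕(T) = 34; verdict: NONSINGULAR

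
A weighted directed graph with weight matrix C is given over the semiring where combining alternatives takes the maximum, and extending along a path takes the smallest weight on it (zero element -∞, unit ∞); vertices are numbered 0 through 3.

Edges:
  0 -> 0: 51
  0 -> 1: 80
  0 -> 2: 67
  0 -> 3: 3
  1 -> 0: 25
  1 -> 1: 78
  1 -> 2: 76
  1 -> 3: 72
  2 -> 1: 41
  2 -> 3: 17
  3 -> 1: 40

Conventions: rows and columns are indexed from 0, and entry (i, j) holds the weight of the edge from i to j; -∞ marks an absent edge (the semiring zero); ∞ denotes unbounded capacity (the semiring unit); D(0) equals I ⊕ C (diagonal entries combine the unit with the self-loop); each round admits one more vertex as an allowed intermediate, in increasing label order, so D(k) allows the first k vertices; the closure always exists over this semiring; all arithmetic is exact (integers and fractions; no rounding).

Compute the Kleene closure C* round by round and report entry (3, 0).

D(0):
  [∞, 80, 67, 3]
  [25, ∞, 76, 72]
  [-∞, 41, ∞, 17]
  [-∞, 40, -∞, ∞]
D(1):
  [∞, 80, 67, 3]
  [25, ∞, 76, 72]
  [-∞, 41, ∞, 17]
  [-∞, 40, -∞, ∞]
D(2):
  [∞, 80, 76, 72]
  [25, ∞, 76, 72]
  [25, 41, ∞, 41]
  [25, 40, 40, ∞]
D(3):
  [∞, 80, 76, 72]
  [25, ∞, 76, 72]
  [25, 41, ∞, 41]
  [25, 40, 40, ∞]
D(4):
  [∞, 80, 76, 72]
  [25, ∞, 76, 72]
  [25, 41, ∞, 41]
  [25, 40, 40, ∞]
Answer: C*[3][0] = 25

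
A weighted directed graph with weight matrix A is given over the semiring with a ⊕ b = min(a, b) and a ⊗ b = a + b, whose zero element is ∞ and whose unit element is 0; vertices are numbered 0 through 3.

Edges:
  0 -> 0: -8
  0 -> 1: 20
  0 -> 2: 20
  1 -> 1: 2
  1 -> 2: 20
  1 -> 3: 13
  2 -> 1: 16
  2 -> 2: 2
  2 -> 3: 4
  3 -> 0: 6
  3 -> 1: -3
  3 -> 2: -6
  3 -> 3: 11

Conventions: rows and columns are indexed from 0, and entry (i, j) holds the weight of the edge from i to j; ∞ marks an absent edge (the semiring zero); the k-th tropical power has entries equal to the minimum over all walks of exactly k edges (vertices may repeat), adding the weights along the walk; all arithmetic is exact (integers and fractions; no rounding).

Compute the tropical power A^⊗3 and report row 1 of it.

A^⊗2:
  [-16, 12, 12, 24]
  [19, 4, 7, 15]
  [10, 1, -2, 6]
  [-2, -1, -4, -2]
A^⊗3:
  [-24, 4, 4, 16]
  [11, 6, 9, 11]
  [2, 3, 0, 2]
  [-10, -5, -8, 0]
Answer: row 1 of A^⊗3 = [11, 6, 9, 11]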